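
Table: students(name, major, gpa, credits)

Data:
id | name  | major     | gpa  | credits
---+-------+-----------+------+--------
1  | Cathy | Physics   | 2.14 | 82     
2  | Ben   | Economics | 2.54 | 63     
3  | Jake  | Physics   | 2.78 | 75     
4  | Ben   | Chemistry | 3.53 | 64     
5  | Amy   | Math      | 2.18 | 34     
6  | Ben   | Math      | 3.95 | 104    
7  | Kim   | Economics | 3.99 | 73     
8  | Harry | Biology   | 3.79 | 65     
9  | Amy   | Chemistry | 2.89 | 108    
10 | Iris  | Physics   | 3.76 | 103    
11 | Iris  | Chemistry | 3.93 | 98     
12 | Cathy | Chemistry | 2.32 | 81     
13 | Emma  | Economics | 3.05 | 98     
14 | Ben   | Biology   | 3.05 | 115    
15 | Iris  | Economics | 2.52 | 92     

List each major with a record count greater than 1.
SELECT major, COUNT(*) as cnt
FROM students
GROUP BY major
HAVING COUNT(*) > 1

Result:
  Biology: 2
  Chemistry: 4
  Economics: 4
  Math: 2
  Physics: 3

Note: HAVING filters groups after aggregation, WHERE filters rows before.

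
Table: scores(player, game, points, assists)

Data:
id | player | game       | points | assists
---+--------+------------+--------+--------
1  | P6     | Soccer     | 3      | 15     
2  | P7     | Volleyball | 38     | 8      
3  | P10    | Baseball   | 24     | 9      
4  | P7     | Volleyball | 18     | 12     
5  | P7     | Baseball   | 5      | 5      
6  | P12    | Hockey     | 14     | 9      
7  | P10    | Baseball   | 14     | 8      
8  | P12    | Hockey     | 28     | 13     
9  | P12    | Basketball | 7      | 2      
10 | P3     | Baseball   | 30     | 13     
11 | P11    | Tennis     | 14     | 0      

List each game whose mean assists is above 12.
SELECT game, AVG(assists)
FROM scores
GROUP BY game
HAVING AVG(assists) > 12

Result:
  Soccer: avg=15.00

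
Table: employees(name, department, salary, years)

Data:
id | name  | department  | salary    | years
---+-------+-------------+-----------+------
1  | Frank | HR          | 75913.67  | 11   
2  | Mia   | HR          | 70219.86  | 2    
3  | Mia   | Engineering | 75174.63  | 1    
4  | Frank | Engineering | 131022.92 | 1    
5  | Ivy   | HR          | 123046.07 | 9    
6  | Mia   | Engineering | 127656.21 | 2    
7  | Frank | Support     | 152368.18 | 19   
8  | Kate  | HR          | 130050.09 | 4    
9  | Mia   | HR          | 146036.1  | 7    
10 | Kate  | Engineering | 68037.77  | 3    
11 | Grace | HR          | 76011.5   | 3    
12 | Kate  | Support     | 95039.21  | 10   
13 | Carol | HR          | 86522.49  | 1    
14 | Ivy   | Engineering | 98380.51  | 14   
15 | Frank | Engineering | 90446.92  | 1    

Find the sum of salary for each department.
SELECT department, SUM(salary) as result
FROM employees
GROUP BY department

Result:
  Engineering: 590718.96
  HR: 707799.78
  Support: 247407.39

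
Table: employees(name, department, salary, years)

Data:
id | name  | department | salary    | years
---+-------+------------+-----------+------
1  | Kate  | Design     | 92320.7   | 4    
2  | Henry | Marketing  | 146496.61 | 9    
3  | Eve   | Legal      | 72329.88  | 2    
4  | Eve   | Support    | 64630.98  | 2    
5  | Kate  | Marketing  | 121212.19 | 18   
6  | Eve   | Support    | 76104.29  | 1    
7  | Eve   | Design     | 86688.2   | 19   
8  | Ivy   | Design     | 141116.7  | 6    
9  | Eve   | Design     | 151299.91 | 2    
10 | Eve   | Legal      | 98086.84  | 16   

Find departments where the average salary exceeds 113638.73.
SELECT department, AVG(salary)
FROM employees
GROUP BY department
HAVING AVG(salary) > 113638.73

Result:
  Design: avg=117856.38
  Marketing: avg=133854.40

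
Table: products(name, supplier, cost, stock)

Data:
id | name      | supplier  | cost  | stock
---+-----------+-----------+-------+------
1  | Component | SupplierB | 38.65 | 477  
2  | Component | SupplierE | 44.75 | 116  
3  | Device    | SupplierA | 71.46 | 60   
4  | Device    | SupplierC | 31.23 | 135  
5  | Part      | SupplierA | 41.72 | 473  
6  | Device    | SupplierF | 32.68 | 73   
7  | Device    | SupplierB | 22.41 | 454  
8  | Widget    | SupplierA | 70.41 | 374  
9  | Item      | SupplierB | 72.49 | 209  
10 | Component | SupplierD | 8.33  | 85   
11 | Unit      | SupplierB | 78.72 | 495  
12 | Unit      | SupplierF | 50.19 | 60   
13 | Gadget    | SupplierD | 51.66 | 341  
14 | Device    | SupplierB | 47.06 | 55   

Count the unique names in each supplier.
SELECT supplier, COUNT(DISTINCT name)
FROM products
GROUP BY supplier

Result:
  SupplierA: 3 distinct
  SupplierB: 4 distinct
  SupplierC: 1 distinct
  SupplierD: 2 distinct
  SupplierE: 1 distinct
  SupplierF: 2 distinct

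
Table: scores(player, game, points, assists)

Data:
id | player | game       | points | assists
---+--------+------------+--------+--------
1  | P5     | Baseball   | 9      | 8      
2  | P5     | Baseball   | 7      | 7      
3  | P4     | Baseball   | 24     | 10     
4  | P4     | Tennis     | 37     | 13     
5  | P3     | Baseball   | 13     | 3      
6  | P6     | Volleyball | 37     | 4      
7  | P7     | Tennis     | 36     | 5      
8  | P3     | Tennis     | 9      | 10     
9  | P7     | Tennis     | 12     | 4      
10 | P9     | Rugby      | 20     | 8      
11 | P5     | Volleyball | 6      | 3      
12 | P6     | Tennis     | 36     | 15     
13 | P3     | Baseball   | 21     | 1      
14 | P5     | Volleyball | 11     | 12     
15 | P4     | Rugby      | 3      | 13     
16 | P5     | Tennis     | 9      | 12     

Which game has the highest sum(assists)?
SELECT game, SUM(assists) as val
FROM scores
GROUP BY game
ORDER BY val DESC
LIMIT 1

Result: Tennis with sum(assists) = 59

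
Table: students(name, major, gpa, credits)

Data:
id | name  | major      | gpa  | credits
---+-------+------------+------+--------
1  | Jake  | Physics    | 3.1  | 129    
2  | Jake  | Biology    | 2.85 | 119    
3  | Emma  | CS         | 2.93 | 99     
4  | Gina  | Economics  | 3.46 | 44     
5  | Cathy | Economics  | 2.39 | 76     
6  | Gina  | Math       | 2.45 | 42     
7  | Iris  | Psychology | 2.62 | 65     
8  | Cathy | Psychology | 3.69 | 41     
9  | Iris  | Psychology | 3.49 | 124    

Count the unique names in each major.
SELECT major, COUNT(DISTINCT name)
FROM students
GROUP BY major

Result:
  Biology: 1 distinct
  CS: 1 distinct
  Economics: 2 distinct
  Math: 1 distinct
  Physics: 1 distinct
  Psychology: 2 distinct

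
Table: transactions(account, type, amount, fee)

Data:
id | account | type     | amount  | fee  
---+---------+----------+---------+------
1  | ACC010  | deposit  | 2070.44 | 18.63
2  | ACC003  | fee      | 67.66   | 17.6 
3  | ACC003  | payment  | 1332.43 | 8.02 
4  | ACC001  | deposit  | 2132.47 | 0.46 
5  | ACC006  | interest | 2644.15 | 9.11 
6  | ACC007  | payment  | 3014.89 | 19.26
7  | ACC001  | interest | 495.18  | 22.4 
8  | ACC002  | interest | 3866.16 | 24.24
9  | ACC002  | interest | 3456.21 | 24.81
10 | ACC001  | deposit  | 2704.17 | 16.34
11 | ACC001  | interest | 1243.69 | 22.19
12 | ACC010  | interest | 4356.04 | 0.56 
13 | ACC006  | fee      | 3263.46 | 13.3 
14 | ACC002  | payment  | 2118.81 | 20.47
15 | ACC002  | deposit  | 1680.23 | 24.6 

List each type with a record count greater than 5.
SELECT type, COUNT(*) as cnt
FROM transactions
GROUP BY type
HAVING COUNT(*) > 5

Result:
  interest: 6

Note: HAVING filters groups after aggregation, WHERE filters rows before.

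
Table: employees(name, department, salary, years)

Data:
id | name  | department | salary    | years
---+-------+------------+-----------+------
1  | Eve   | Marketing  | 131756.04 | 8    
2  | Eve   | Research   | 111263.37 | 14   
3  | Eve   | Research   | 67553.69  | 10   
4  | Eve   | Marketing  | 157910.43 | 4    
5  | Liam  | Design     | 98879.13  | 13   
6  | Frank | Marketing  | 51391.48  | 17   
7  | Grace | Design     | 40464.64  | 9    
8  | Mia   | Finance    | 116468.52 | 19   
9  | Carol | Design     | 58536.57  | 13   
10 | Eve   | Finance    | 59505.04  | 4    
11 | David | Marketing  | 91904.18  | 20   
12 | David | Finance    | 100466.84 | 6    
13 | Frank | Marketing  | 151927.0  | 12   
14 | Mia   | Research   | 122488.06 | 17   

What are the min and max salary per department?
SELECT department, MIN(salary), MAX(salary)
FROM employees
GROUP BY department

Result:
  Design: min=40464.64, max=98879.13
  Finance: min=59505.04, max=116468.52
  Marketing: min=51391.48, max=157910.43
  Research: min=67553.69, max=122488.06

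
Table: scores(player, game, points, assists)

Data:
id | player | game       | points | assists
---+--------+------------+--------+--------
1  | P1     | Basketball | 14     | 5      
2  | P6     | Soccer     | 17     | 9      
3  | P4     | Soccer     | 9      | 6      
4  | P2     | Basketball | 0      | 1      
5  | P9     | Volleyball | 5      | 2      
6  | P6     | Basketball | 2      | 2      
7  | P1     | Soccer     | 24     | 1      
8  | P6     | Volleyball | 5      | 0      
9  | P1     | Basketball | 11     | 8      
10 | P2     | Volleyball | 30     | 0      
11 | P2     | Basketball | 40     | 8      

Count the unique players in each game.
SELECT game, COUNT(DISTINCT player)
FROM scores
GROUP BY game

Result:
  Basketball: 3 distinct
  Soccer: 3 distinct
  Volleyball: 3 distinct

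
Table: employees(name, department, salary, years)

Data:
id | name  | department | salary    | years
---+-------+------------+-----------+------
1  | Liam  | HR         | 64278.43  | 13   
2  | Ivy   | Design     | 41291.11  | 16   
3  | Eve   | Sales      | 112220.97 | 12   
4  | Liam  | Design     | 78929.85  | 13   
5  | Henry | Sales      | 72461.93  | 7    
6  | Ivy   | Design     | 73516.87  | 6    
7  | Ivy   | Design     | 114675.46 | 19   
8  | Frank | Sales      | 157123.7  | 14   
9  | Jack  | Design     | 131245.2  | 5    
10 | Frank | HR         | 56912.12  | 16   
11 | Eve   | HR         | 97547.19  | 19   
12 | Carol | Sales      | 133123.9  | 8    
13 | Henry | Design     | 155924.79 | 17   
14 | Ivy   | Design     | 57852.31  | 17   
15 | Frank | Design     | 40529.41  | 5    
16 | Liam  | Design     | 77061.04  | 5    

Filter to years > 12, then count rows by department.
SELECT department, COUNT(*)
FROM employees
WHERE years > 12
GROUP BY department

Note: WHERE filters rows before grouping.

Result:
  Design: 5
  HR: 3
  Sales: 1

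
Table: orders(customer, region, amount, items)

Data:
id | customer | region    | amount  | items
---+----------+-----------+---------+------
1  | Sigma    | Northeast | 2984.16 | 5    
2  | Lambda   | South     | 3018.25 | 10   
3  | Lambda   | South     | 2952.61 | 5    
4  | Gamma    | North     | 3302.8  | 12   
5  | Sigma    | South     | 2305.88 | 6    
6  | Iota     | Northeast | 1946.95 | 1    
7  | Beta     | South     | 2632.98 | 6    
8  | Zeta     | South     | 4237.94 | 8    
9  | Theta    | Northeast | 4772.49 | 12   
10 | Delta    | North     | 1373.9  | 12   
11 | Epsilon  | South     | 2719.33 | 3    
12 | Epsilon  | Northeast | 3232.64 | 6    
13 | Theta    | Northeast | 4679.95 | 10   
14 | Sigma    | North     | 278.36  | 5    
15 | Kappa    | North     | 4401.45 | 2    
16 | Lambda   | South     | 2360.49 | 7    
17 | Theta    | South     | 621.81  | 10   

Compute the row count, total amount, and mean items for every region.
SELECT region,
       COUNT(*) as cnt,
       SUM(amount) as total_amount,
       AVG(items) as avg_items
FROM orders
GROUP BY region

Result:
  North: 4 records, 9356.51 total amount, 7.75 avg items
  Northeast: 5 records, 17616.19 total amount, 6.80 avg items
  South: 8 records, 20849.29 total amount, 6.88 avg items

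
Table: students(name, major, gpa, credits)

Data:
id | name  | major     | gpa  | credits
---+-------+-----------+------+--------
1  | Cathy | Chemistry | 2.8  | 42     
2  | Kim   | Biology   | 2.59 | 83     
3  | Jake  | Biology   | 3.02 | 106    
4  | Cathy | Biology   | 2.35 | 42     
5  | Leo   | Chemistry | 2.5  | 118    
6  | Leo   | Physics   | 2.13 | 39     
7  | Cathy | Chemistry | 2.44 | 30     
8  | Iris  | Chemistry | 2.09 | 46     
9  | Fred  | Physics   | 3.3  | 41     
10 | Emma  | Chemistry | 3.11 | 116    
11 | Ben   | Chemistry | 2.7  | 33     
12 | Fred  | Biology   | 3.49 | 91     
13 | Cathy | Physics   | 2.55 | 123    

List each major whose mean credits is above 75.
SELECT major, AVG(credits)
FROM students
GROUP BY major
HAVING AVG(credits) > 75

Result:
  Biology: avg=80.50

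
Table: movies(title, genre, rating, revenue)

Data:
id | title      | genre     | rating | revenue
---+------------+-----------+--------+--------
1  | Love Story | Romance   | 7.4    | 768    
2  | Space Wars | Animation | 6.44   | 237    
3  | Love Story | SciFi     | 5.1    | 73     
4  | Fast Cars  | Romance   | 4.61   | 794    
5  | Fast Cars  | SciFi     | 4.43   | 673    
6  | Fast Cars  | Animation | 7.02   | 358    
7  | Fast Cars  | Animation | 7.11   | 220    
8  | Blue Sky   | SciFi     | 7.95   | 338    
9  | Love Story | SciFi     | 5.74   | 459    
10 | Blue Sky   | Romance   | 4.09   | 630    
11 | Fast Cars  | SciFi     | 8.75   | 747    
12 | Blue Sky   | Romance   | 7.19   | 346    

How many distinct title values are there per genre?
SELECT genre, COUNT(DISTINCT title)
FROM movies
GROUP BY genre

Result:
  Animation: 2 distinct
  Romance: 3 distinct
  SciFi: 3 distinct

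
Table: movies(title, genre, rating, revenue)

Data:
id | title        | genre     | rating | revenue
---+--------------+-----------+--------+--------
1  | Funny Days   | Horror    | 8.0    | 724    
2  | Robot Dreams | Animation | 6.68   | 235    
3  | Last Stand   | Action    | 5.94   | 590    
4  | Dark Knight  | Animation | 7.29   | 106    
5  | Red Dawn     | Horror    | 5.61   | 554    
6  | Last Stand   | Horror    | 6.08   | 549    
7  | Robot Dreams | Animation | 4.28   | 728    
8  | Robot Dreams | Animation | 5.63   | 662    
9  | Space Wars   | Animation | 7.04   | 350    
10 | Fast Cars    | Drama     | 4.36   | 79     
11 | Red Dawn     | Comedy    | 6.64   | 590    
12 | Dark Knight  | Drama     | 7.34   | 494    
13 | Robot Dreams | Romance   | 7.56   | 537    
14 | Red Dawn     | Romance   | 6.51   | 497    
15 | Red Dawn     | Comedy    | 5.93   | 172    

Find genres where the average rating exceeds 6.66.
SELECT genre, AVG(rating)
FROM movies
GROUP BY genre
HAVING AVG(rating) > 6.66

Result:
  Romance: avg=7.04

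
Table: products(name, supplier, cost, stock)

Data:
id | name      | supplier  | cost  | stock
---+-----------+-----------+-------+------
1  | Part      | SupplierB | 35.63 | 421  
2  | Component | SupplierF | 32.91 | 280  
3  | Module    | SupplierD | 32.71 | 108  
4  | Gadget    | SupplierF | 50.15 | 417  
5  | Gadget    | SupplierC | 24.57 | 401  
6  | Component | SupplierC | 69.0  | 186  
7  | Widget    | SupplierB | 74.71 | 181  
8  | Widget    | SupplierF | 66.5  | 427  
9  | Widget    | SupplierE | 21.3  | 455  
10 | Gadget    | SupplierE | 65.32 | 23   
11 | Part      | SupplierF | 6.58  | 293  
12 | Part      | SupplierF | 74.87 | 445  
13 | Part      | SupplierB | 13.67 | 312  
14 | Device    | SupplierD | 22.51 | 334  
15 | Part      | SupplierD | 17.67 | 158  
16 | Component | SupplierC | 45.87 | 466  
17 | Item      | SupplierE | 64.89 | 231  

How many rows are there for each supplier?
SELECT supplier, COUNT(*) as count
FROM products
GROUP BY supplier

Result:
  SupplierB: 3
  SupplierC: 3
  SupplierD: 3
  SupplierE: 3
  SupplierF: 5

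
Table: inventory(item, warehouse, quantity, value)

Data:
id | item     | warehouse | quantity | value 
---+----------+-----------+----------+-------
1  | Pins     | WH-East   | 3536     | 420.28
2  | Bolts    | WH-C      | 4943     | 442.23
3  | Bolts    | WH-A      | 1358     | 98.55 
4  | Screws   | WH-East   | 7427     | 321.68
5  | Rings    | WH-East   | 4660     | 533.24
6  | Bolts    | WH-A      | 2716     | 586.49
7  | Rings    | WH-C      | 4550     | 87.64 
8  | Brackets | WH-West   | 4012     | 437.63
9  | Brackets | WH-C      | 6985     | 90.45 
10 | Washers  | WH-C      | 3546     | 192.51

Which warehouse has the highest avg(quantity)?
SELECT warehouse, AVG(quantity) as val
FROM inventory
GROUP BY warehouse
ORDER BY val DESC
LIMIT 1

Result: WH-East with avg(quantity) = 5207.67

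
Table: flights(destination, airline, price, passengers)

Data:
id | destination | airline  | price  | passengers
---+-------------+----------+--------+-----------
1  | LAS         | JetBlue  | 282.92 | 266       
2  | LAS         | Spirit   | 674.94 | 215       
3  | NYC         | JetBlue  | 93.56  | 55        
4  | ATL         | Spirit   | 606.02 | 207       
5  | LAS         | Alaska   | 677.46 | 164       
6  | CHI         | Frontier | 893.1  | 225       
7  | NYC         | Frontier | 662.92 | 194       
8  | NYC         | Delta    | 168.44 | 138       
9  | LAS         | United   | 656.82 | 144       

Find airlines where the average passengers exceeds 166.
SELECT airline, AVG(passengers)
FROM flights
GROUP BY airline
HAVING AVG(passengers) > 166

Result:
  Frontier: avg=209.50
  Spirit: avg=211.00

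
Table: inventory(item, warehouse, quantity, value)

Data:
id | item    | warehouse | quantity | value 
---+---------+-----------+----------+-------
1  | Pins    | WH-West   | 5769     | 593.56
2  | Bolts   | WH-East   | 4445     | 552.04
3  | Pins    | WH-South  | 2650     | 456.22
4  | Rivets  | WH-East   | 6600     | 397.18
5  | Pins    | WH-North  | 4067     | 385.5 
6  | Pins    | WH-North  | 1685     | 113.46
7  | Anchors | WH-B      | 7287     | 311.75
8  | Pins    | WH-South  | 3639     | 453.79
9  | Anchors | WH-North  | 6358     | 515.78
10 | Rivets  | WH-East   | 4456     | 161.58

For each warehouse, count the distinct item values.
SELECT warehouse, COUNT(DISTINCT item)
FROM inventory
GROUP BY warehouse

Result:
  WH-B: 1 distinct
  WH-East: 2 distinct
  WH-North: 2 distinct
  WH-South: 1 distinct
  WH-West: 1 distinct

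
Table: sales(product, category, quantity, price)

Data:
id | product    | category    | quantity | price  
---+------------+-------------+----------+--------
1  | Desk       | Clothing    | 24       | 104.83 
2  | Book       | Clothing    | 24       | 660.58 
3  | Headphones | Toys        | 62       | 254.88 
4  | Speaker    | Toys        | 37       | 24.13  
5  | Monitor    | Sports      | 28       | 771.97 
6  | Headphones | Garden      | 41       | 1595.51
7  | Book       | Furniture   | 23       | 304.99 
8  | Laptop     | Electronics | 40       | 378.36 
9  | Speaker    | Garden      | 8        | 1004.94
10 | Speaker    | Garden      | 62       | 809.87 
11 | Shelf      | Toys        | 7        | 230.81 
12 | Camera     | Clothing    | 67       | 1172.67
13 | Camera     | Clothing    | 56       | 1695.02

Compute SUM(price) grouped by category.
SELECT category, SUM(price) as result
FROM sales
GROUP BY category

Result:
  Clothing: 3633.10
  Electronics: 378.36
  Furniture: 304.99
  Garden: 3410.32
  Sports: 771.97
  Toys: 509.82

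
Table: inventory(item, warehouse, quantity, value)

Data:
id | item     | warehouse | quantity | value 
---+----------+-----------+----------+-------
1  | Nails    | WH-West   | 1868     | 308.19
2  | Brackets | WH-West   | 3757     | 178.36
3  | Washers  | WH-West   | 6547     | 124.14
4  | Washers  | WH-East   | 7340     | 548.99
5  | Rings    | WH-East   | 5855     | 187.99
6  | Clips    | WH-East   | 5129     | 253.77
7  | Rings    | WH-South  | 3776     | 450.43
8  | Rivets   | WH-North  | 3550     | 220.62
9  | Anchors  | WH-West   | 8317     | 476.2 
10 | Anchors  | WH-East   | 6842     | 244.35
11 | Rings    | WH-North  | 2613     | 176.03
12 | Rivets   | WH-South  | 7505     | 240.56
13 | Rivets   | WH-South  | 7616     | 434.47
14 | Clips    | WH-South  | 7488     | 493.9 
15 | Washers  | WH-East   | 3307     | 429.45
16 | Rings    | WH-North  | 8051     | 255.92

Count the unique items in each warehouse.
SELECT warehouse, COUNT(DISTINCT item)
FROM inventory
GROUP BY warehouse

Result:
  WH-East: 4 distinct
  WH-North: 2 distinct
  WH-South: 3 distinct
  WH-West: 4 distinct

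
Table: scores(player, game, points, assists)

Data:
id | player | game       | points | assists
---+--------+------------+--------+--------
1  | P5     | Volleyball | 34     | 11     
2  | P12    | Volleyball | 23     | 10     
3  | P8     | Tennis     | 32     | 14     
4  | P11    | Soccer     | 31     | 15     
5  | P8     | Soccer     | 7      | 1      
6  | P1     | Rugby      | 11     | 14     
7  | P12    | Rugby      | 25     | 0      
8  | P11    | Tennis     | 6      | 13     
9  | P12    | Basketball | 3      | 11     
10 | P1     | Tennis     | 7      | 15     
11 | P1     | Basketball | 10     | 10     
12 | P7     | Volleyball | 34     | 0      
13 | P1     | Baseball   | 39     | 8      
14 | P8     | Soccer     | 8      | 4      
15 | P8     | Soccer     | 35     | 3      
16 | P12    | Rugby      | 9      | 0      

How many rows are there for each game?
SELECT game, COUNT(*) as count
FROM scores
GROUP BY game

Result:
  Baseball: 1
  Basketball: 2
  Rugby: 3
  Soccer: 4
  Tennis: 3
  Volleyball: 3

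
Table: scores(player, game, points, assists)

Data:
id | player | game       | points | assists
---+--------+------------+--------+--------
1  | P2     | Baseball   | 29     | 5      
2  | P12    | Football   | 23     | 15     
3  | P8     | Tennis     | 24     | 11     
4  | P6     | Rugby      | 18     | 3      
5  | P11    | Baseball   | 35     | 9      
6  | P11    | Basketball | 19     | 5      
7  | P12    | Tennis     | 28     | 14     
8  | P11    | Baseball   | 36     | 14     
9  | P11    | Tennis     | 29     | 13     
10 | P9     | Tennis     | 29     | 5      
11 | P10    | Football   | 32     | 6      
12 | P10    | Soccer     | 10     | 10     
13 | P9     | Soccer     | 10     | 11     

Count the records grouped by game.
SELECT game, COUNT(*) as count
FROM scores
GROUP BY game

Result:
  Baseball: 3
  Basketball: 1
  Football: 2
  Rugby: 1
  Soccer: 2
  Tennis: 4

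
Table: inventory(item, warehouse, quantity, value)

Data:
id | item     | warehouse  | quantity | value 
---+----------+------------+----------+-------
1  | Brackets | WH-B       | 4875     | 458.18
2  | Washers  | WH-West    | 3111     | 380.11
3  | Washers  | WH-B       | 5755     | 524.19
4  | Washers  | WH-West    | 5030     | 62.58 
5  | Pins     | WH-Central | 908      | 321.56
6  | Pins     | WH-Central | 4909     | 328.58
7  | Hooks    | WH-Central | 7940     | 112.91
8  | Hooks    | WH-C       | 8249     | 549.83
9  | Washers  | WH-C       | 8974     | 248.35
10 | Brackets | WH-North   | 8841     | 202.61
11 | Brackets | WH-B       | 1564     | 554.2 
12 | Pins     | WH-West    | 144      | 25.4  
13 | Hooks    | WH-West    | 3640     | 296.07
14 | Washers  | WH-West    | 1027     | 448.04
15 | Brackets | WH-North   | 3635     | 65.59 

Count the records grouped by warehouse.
SELECT warehouse, COUNT(*) as count
FROM inventory
GROUP BY warehouse

Result:
  WH-B: 3
  WH-C: 2
  WH-Central: 3
  WH-North: 2
  WH-West: 5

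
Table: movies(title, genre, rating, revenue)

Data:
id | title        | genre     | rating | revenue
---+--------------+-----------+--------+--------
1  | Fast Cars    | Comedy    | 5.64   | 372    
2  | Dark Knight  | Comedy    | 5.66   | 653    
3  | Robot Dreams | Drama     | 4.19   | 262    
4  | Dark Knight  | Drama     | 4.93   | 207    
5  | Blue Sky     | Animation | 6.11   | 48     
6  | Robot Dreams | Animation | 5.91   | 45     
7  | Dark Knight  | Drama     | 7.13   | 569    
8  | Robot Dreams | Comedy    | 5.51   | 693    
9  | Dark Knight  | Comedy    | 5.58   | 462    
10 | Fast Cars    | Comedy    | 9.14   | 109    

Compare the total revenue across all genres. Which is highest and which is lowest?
SELECT genre, SUM(revenue)
FROM movies
GROUP BY genre
ORDER BY SUM(revenue)

All groups:
  Animation: 93
  Drama: 1038
  Comedy: 2289

Highest: Comedy (2289)
Lowest: Animation (93)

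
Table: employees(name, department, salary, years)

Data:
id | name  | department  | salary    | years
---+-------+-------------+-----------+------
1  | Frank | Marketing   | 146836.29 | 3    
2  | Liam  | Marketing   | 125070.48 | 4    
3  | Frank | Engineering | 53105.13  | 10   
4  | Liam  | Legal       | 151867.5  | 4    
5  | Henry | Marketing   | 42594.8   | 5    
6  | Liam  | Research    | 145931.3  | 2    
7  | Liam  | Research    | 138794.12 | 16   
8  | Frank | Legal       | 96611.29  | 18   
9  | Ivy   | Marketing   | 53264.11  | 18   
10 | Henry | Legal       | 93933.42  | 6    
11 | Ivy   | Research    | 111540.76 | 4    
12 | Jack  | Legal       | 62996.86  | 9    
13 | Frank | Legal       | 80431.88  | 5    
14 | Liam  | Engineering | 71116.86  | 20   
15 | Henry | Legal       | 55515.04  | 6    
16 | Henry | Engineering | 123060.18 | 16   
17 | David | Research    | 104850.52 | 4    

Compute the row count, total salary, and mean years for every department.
SELECT department,
       COUNT(*) as cnt,
       SUM(salary) as total_salary,
       AVG(years) as avg_years
FROM employees
GROUP BY department

Result:
  Engineering: 3 records, 247282.17 total salary, 15.33 avg years
  Legal: 6 records, 541355.99 total salary, 8.00 avg years
  Marketing: 4 records, 367765.68 total salary, 7.50 avg years
  Research: 4 records, 501116.70 total salary, 6.50 avg years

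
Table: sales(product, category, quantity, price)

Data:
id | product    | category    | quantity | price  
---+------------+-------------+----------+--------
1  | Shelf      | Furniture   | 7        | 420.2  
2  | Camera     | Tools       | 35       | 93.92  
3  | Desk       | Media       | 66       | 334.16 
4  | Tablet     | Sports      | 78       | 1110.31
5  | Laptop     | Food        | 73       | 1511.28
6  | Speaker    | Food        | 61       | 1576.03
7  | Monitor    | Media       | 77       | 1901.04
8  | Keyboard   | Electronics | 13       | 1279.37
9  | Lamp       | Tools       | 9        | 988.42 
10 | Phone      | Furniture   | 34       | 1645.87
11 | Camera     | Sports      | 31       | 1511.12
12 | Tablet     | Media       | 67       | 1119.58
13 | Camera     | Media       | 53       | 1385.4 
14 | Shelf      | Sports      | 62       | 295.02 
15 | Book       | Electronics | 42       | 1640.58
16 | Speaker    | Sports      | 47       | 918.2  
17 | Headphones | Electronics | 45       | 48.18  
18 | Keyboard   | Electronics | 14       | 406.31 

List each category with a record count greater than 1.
SELECT category, COUNT(*) as cnt
FROM sales
GROUP BY category
HAVING COUNT(*) > 1

Result:
  Electronics: 4
  Food: 2
  Furniture: 2
  Media: 4
  Sports: 4
  Tools: 2

Note: HAVING filters groups after aggregation, WHERE filters rows before.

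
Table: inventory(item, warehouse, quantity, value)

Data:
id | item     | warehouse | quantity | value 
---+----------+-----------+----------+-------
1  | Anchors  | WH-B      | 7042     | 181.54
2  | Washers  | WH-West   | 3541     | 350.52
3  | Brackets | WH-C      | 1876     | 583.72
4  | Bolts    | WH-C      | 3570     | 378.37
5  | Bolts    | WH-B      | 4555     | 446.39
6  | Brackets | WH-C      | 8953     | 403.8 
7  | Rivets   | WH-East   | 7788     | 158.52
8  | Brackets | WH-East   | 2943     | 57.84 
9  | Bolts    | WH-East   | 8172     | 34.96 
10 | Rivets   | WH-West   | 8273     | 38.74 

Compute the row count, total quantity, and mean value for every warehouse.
SELECT warehouse,
       COUNT(*) as cnt,
       SUM(quantity) as total_quantity,
       AVG(value) as avg_value
FROM inventory
GROUP BY warehouse

Result:
  WH-B: 2 records, 11597 total quantity, 313.97 avg value
  WH-C: 3 records, 14399 total quantity, 455.30 avg value
  WH-East: 3 records, 18903 total quantity, 83.77 avg value
  WH-West: 2 records, 11814 total quantity, 194.63 avg value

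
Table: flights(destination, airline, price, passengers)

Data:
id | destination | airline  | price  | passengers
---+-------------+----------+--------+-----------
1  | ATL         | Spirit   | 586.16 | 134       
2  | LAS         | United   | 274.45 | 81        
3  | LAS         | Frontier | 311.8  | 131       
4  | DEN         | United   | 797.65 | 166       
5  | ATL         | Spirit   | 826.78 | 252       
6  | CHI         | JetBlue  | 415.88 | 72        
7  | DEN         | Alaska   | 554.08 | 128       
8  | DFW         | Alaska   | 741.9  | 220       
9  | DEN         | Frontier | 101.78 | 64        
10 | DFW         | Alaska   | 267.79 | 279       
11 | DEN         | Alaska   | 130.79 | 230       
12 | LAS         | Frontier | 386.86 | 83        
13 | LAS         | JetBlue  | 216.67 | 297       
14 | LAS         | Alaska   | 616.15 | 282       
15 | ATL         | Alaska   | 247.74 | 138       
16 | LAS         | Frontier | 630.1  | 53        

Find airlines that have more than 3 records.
SELECT airline, COUNT(*) as cnt
FROM flights
GROUP BY airline
HAVING COUNT(*) > 3

Result:
  Alaska: 6
  Frontier: 4

Note: HAVING filters groups after aggregation, WHERE filters rows before.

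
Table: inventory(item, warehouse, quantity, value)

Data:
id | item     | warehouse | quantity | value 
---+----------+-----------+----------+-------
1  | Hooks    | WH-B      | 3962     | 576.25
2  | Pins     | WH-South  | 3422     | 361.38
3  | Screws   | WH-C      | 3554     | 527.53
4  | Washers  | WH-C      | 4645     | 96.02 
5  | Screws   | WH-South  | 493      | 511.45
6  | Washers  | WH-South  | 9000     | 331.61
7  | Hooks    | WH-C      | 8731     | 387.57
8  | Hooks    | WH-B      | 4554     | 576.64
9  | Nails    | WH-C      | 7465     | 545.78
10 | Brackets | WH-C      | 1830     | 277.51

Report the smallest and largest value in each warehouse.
SELECT warehouse, MIN(value), MAX(value)
FROM inventory
GROUP BY warehouse

Result:
  WH-B: min=576.25, max=576.64
  WH-C: min=96.02, max=545.78
  WH-South: min=331.61, max=511.45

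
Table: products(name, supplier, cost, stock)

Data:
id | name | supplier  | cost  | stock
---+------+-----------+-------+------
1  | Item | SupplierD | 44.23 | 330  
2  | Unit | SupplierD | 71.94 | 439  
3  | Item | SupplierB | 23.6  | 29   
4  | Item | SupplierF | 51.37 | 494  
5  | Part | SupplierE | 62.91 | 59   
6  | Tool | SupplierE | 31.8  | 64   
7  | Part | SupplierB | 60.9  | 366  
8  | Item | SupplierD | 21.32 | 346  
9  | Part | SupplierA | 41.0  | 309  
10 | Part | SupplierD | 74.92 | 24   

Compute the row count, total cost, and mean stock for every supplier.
SELECT supplier,
       COUNT(*) as cnt,
       SUM(cost) as total_cost,
       AVG(stock) as avg_stock
FROM products
GROUP BY supplier

Result:
  SupplierA: 1 records, 41.00 total cost, 309.00 avg stock
  SupplierB: 2 records, 84.50 total cost, 197.50 avg stock
  SupplierD: 4 records, 212.41 total cost, 284.75 avg stock
  SupplierE: 2 records, 94.71 total cost, 61.50 avg stock
  SupplierF: 1 records, 51.37 total cost, 494.00 avg stock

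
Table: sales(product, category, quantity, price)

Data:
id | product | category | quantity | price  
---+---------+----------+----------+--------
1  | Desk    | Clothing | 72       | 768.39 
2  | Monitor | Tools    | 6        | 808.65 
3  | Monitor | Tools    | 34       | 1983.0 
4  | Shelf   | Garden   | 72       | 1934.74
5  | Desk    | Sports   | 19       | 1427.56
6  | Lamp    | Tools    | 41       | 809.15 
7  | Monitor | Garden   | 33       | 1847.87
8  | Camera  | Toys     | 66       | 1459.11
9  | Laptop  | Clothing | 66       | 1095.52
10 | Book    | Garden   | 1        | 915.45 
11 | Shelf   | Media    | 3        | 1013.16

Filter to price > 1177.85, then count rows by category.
SELECT category, COUNT(*)
FROM sales
WHERE price > 1177.85
GROUP BY category

Note: WHERE filters rows before grouping.

Result:
  Garden: 2
  Sports: 1
  Tools: 1
  Toys: 1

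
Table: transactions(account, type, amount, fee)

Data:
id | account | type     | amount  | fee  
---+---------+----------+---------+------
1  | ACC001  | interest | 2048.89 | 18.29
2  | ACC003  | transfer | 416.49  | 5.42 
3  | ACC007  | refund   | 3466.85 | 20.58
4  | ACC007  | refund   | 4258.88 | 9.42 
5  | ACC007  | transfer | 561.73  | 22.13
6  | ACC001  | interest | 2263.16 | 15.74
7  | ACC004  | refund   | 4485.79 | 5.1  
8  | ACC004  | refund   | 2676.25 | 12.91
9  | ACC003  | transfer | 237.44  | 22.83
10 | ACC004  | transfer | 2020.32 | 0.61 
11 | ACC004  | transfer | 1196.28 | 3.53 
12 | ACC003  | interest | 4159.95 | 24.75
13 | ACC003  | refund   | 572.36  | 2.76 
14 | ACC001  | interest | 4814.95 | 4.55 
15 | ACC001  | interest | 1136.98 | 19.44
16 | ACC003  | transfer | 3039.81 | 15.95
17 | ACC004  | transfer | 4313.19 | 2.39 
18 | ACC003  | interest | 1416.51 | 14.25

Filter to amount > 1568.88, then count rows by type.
SELECT type, COUNT(*)
FROM transactions
WHERE amount > 1568.88
GROUP BY type

Note: WHERE filters rows before grouping.

Result:
  interest: 4
  refund: 4
  transfer: 3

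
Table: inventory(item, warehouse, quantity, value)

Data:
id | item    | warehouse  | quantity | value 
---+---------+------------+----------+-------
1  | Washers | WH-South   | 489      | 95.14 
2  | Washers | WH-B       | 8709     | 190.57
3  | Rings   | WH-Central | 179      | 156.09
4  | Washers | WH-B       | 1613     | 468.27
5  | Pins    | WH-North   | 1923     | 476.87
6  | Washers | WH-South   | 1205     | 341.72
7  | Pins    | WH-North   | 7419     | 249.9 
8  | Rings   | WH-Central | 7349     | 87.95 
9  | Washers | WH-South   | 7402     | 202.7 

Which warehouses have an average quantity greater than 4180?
SELECT warehouse, AVG(quantity)
FROM inventory
GROUP BY warehouse
HAVING AVG(quantity) > 4180

Result:
  WH-B: avg=5161.00
  WH-North: avg=4671.00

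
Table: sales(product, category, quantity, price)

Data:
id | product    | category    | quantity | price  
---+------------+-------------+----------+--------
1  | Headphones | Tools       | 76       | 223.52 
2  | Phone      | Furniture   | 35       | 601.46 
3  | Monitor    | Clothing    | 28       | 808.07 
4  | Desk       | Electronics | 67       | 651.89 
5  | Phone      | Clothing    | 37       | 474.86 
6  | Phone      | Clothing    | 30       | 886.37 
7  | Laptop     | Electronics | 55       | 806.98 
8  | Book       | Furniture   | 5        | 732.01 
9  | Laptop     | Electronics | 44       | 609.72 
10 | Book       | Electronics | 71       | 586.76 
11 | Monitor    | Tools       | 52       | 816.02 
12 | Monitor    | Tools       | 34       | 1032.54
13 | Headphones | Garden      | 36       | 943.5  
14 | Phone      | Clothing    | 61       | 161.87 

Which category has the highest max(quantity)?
SELECT category, MAX(quantity) as val
FROM sales
GROUP BY category
ORDER BY val DESC
LIMIT 1

Result: Tools with max(quantity) = 76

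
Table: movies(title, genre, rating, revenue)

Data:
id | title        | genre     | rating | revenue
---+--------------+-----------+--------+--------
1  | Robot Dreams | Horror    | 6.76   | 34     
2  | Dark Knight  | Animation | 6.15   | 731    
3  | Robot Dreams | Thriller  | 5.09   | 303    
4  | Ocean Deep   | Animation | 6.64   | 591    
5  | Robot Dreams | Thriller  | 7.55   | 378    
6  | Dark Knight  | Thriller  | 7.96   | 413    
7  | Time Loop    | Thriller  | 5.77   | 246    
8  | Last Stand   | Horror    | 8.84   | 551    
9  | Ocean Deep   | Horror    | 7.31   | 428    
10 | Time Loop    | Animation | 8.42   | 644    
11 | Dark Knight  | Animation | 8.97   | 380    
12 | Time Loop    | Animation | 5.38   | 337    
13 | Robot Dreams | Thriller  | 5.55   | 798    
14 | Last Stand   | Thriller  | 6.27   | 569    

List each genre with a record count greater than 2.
SELECT genre, COUNT(*) as cnt
FROM movies
GROUP BY genre
HAVING COUNT(*) > 2

Result:
  Animation: 5
  Horror: 3
  Thriller: 6

Note: HAVING filters groups after aggregation, WHERE filters rows before.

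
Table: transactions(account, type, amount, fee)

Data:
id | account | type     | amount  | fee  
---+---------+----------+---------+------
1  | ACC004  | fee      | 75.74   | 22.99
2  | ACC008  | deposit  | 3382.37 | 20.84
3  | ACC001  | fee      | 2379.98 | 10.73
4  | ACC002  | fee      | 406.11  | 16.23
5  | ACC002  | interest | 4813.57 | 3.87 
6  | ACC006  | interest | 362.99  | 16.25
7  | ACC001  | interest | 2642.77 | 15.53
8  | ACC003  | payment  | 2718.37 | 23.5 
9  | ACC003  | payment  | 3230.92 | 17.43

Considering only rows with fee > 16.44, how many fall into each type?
SELECT type, COUNT(*)
FROM transactions
WHERE fee > 16.44
GROUP BY type

Note: WHERE filters rows before grouping.

Result:
  deposit: 1
  fee: 1
  payment: 2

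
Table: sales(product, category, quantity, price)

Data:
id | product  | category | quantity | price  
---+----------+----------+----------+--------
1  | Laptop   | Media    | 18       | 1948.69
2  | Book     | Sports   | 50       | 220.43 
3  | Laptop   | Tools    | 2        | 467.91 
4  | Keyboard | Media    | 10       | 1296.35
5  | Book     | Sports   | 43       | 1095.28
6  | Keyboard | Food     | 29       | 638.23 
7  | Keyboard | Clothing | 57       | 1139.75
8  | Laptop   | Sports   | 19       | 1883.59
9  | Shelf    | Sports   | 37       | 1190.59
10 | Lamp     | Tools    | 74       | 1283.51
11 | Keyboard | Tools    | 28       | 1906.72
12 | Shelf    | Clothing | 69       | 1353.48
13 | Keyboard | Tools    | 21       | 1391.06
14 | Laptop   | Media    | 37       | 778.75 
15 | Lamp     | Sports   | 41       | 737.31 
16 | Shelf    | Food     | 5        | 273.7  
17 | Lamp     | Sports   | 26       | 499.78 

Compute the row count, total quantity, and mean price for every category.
SELECT category,
       COUNT(*) as cnt,
       SUM(quantity) as total_quantity,
       AVG(price) as avg_price
FROM sales
GROUP BY category

Result:
  Clothing: 2 records, 126 total quantity, 1246.62 avg price
  Food: 2 records, 34 total quantity, 455.97 avg price
  Media: 3 records, 65 total quantity, 1341.26 avg price
  Sports: 6 records, 216 total quantity, 937.83 avg price
  Tools: 4 records, 125 total quantity, 1262.30 avg price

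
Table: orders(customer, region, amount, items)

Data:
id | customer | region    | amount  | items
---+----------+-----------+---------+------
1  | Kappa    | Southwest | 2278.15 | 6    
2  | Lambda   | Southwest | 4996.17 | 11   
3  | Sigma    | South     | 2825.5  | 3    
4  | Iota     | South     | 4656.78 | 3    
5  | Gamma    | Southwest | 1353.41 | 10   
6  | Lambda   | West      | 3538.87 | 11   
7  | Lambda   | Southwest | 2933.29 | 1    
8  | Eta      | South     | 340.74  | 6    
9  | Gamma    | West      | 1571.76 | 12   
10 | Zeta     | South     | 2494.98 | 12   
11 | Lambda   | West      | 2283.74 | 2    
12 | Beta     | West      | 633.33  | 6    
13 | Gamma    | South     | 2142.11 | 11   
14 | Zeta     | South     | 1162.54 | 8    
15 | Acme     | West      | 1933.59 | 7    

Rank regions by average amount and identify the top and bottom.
SELECT region, AVG(amount)
FROM orders
GROUP BY region
ORDER BY AVG(amount)

All groups:
  West: 1992.26
  South: 2270.44
  Southwest: 2890.26

Highest: Southwest (2890.26)
Lowest: West (1992.26)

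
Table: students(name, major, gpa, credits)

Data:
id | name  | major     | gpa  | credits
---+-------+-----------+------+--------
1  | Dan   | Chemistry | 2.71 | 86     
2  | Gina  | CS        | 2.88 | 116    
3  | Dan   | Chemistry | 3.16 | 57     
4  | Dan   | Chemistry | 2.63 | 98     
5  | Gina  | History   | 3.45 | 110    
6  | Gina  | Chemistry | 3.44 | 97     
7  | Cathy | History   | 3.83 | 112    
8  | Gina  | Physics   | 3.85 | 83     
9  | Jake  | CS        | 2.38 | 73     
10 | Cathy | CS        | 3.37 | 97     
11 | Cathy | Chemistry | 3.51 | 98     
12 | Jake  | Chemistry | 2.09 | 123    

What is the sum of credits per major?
SELECT major, SUM(credits) as result
FROM students
GROUP BY major

Result:
  CS: 286
  Chemistry: 559
  History: 222
  Physics: 83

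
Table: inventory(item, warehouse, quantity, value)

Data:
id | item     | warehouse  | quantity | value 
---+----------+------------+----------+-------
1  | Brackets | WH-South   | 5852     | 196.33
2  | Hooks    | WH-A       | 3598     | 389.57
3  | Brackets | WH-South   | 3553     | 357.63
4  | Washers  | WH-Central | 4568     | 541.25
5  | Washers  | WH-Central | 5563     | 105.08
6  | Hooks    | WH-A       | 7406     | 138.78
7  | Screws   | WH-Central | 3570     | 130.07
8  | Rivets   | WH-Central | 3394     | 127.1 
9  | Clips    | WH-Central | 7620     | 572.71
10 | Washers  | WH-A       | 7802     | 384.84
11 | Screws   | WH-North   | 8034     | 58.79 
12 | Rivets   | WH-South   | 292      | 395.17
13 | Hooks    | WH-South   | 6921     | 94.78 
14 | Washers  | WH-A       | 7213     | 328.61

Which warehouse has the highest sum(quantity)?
SELECT warehouse, SUM(quantity) as val
FROM inventory
GROUP BY warehouse
ORDER BY val DESC
LIMIT 1

Result: WH-A with sum(quantity) = 26019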